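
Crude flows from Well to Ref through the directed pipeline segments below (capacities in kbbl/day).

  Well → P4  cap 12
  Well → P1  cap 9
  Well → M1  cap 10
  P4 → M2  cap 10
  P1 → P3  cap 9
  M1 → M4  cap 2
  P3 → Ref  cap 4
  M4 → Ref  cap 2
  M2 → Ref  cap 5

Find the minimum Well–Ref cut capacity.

11

Augment Well→P4→M2→Ref: bottleneck 5, flow now 5.
Augment Well→P1→P3→Ref: bottleneck 4, flow now 9.
Augment Well→M1→M4→Ref: bottleneck 2, flow now 11.
No augmenting path remains; maximum flow = 11.
By max-flow min-cut, the minimum cut capacity equals the max flow.
In the residual graph, reachable from Well: {Well, P4, P1, M1, P3, M2}.
Min-cut edges: M1→M4 (2), P3→Ref (4), M2→Ref (5); capacity 2 + 4 + 5 = 11.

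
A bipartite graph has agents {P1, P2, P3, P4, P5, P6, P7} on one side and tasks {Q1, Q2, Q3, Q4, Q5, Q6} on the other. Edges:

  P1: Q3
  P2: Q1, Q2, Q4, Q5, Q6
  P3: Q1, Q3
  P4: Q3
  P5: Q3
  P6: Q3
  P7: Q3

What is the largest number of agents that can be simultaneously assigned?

3

Unit-capacity flow: source→left, listed edges, right→sink; max matching = max flow.
Augmenting path P1→Q3 (+1); matched 1.
Augmenting path P2→Q1 (+1); matched 2.
Augmenting path P3→Q1→P2→Q2 (+1); matched 3.
No augmenting path remains; maximum matching = 3.
König certificate: {P2, P3, Q3} is a vertex cover of size 3 (every listed pair touches it), so no matching can be larger.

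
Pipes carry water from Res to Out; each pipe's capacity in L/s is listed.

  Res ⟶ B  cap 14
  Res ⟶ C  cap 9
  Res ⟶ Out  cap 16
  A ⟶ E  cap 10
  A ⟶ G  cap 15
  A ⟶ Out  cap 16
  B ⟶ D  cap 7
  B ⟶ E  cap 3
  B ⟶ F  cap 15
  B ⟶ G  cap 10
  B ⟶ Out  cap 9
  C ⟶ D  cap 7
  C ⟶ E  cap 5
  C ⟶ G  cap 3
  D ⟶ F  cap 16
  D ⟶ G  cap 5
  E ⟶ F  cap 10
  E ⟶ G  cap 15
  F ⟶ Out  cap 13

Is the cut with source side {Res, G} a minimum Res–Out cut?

Given cut capacity: 14 + 9 + 16 = 39.
Augment Res→Out: bottleneck 16, flow now 16.
Augment Res→B→Out: bottleneck 9, flow now 25.
Augment Res→B→F→Out: bottleneck 5, flow now 30.
Augment Res→C→D→F→Out: bottleneck 7, flow now 37.
Augment Res→C→E→F→Out: bottleneck 1, flow now 38.
No augmenting path remains; maximum flow = 38.
In the residual graph, reachable from Res: {Res, B, C, D, E, F, G}.
Min-cut edges: Res→Out (16), B→Out (9), F→Out (13); capacity 16 + 9 + 13 = 38.
Cut capacity 39 exceeds the max flow 38, so it is not minimum.

No — its capacity is 39, but the minimum cut has capacity 38.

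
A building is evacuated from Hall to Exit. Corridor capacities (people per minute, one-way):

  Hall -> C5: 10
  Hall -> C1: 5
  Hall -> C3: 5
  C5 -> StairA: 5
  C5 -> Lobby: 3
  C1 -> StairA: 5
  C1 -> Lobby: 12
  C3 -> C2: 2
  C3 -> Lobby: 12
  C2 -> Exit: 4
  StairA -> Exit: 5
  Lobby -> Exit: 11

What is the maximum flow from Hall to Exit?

18

Augment Hall→C5→StairA→Exit: bottleneck 5, flow now 5.
Augment Hall→C5→Lobby→Exit: bottleneck 3, flow now 8.
Augment Hall→C1→Lobby→Exit: bottleneck 5, flow now 13.
Augment Hall→C3→C2→Exit: bottleneck 2, flow now 15.
Augment Hall→C3→Lobby→Exit: bottleneck 3, flow now 18.
No augmenting path remains; maximum flow = 18.
In the residual graph, reachable from Hall: {Hall, C5}.
Min-cut edges: Hall→C1 (5), Hall→C3 (5), C5→StairA (5), C5→Lobby (3); capacity 5 + 5 + 5 + 3 = 18.
This cut is saturated, so no flow can exceed 18.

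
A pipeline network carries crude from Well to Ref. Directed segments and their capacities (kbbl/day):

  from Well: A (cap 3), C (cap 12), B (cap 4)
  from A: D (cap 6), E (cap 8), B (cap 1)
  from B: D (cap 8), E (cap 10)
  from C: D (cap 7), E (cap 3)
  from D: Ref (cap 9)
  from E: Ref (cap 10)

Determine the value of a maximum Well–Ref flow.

Augment Well→A→D→Ref: bottleneck 3, flow now 3.
Augment Well→B→D→Ref: bottleneck 4, flow now 7.
Augment Well→C→D→Ref: bottleneck 2, flow now 9.
Augment Well→C→E→Ref: bottleneck 3, flow now 12.
Augment Well→C→D→A→E→Ref: bottleneck 3, flow now 15. (uses reverse residual edge)
Augment Well→C→D→B→E→Ref: bottleneck 2, flow now 17. (uses reverse residual edge)
No augmenting path remains; maximum flow = 17.
In the residual graph, reachable from Well: {Well, C}.
Min-cut edges: Well→A (3), Well→B (4), C→D (7), C→E (3); capacity 3 + 4 + 7 + 3 = 17.
This cut is saturated, so no flow can exceed 17.

17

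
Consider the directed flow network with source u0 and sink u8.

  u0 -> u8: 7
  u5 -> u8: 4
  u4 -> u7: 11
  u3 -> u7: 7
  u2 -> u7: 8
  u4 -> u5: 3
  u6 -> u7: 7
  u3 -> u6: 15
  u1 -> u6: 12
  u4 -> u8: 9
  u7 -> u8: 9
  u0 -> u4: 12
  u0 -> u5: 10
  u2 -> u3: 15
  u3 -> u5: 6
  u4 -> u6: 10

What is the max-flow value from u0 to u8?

Augment u0→u8: bottleneck 7, flow now 7.
Augment u0→u4→u8: bottleneck 9, flow now 16.
Augment u0→u5→u8: bottleneck 4, flow now 20.
Augment u0→u4→u7→u8: bottleneck 3, flow now 23.
No augmenting path remains; maximum flow = 23.
In the residual graph, reachable from u0: {u0, u5}.
Min-cut edges: u0→u4 (12), u0→u8 (7), u5→u8 (4); capacity 12 + 7 + 4 = 23.
This cut is saturated, so no flow can exceed 23.

23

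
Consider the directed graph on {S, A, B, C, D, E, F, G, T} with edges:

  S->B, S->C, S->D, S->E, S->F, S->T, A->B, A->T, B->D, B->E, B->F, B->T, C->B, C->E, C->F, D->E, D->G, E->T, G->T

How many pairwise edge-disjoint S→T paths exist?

4

Assign every edge capacity 1; by Menger, the answer equals the max flow.
Path S→T (+1); total 1.
Path S→B→T (+1); total 2.
Path S→E→T (+1); total 3.
Path S→D→G→T (+1); total 4.
No residual S→T path; max flow = 4.
Certifying cut of size 4: {B→T, D→G, E→T, S→T}.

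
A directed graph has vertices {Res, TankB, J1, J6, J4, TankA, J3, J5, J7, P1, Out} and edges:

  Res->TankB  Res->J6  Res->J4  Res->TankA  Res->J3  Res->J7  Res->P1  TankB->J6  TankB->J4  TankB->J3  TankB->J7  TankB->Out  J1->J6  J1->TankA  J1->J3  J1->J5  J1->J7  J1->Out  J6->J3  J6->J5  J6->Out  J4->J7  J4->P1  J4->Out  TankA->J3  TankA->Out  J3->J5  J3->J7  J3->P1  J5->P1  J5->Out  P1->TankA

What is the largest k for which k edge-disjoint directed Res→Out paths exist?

5

Assign every edge capacity 1; by Menger, the answer equals the max flow.
Path Res→TankB→Out (+1); total 1.
Path Res→J6→Out (+1); total 2.
Path Res→J4→Out (+1); total 3.
Path Res→TankA→Out (+1); total 4.
Path Res→J3→J5→Out (+1); total 5.
No residual Res→Out path; max flow = 5.
Certifying cut of size 5: {J3→J5, Res→J4, Res→J6, Res→TankB, TankA→Out}.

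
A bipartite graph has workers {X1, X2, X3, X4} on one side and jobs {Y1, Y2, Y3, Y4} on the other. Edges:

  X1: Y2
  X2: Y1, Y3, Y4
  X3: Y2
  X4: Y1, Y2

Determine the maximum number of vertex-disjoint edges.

3

Unit-capacity flow: source→left, listed edges, right→sink; max matching = max flow.
Augmenting path X1→Y2 (+1); matched 1.
Augmenting path X2→Y1 (+1); matched 2.
Augmenting path X4→Y1→X2→Y3 (+1); matched 3.
No augmenting path remains; maximum matching = 3.
König certificate: {X2, X4, Y2} is a vertex cover of size 3 (every listed pair touches it), so no matching can be larger.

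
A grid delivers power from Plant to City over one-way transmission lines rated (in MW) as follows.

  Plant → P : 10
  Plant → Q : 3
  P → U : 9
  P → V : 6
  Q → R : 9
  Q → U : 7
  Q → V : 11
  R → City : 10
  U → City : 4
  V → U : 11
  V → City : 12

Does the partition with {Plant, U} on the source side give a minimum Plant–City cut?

No — its capacity is 17, but the minimum cut has capacity 13.

Given cut capacity: 10 + 3 + 4 = 17.
Augment Plant→P→U→City: bottleneck 4, flow now 4.
Augment Plant→P→V→City: bottleneck 6, flow now 10.
Augment Plant→Q→R→City: bottleneck 3, flow now 13.
No augmenting path remains; maximum flow = 13.
In the residual graph, reachable from Plant: {Plant}.
Min-cut edges: Plant→P (10), Plant→Q (3); capacity 10 + 3 = 13.
Cut capacity 17 exceeds the max flow 13, so it is not minimum.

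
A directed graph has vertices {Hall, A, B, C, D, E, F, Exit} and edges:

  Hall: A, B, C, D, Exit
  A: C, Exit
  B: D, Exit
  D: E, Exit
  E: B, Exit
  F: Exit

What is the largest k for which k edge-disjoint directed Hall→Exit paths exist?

Assign every edge capacity 1; by Menger, the answer equals the max flow.
Path Hall→Exit (+1); total 1.
Path Hall→A→Exit (+1); total 2.
Path Hall→B→Exit (+1); total 3.
Path Hall→D→Exit (+1); total 4.
No residual Hall→Exit path; max flow = 4.
Certifying cut of size 4: {Hall→A, Hall→B, Hall→D, Hall→Exit}.

4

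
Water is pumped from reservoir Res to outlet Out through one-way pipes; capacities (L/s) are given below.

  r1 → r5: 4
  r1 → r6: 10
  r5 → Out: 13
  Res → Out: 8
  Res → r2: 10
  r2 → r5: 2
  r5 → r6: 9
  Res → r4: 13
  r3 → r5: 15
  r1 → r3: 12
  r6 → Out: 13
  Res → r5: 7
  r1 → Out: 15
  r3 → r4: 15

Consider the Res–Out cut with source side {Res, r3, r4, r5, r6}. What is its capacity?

Edges leaving {Res, r3, r4, r5, r6}: Res→r2 (10), Res→Out (8), r5→Out (13), r6→Out (13).
Cut capacity = 10 + 8 + 13 + 13 = 44.

44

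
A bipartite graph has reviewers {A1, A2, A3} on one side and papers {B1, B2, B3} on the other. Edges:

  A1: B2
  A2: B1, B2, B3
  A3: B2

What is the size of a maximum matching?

2

Unit-capacity flow: source→left, listed edges, right→sink; max matching = max flow.
Augmenting path A1→B2 (+1); matched 1.
Augmenting path A2→B1 (+1); matched 2.
No augmenting path remains; maximum matching = 2.
König certificate: {A2, B2} is a vertex cover of size 2 (every listed pair touches it), so no matching can be larger.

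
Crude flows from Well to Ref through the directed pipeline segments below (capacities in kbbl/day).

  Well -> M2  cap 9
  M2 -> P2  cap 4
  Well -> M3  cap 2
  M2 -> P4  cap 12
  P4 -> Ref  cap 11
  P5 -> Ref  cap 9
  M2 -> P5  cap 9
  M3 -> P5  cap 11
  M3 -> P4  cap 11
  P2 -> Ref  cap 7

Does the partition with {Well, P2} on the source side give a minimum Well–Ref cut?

Given cut capacity: 2 + 9 + 7 = 18.
Augment Well→M3→P5→Ref: bottleneck 2, flow now 2.
Augment Well→M2→P2→Ref: bottleneck 4, flow now 6.
Augment Well→M2→P5→Ref: bottleneck 5, flow now 11.
No augmenting path remains; maximum flow = 11.
In the residual graph, reachable from Well: {Well}.
Min-cut edges: Well→M3 (2), Well→M2 (9); capacity 2 + 9 = 11.
Cut capacity 18 exceeds the max flow 11, so it is not minimum.

No — its capacity is 18, but the minimum cut has capacity 11.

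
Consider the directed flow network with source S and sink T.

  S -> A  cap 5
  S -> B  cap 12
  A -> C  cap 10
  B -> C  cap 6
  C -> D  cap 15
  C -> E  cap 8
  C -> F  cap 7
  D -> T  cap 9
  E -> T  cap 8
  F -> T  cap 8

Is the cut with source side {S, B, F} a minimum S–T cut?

No — its capacity is 19, but the minimum cut has capacity 11.

Given cut capacity: 5 + 6 + 8 = 19.
Augment S→A→C→D→T: bottleneck 5, flow now 5.
Augment S→B→C→D→T: bottleneck 4, flow now 9.
Augment S→B→C→E→T: bottleneck 2, flow now 11.
No augmenting path remains; maximum flow = 11.
In the residual graph, reachable from S: {S, B}.
Min-cut edges: S→A (5), B→C (6); capacity 5 + 6 = 11.
Cut capacity 19 exceeds the max flow 11, so it is not minimum.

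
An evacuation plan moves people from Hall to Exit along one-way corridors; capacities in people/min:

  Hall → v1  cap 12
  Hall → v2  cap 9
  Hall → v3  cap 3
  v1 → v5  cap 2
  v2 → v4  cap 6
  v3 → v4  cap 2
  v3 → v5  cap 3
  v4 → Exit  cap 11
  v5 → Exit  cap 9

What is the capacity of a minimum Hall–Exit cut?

11

Augment Hall→v1→v5→Exit: bottleneck 2, flow now 2.
Augment Hall→v2→v4→Exit: bottleneck 6, flow now 8.
Augment Hall→v3→v4→Exit: bottleneck 2, flow now 10.
Augment Hall→v3→v5→Exit: bottleneck 1, flow now 11.
No augmenting path remains; maximum flow = 11.
By max-flow min-cut, the minimum cut capacity equals the max flow.
In the residual graph, reachable from Hall: {Hall, v1, v2}.
Min-cut edges: Hall→v3 (3), v1→v5 (2), v2→v4 (6); capacity 3 + 2 + 6 = 11.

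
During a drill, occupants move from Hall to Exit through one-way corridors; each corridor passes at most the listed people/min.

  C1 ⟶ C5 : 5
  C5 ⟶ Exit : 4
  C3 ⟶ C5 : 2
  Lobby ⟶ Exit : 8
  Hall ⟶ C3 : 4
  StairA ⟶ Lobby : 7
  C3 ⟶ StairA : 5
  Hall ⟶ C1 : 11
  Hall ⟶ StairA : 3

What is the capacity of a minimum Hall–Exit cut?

11

Augment Hall→StairA→Lobby→Exit: bottleneck 3, flow now 3.
Augment Hall→C1→C5→Exit: bottleneck 4, flow now 7.
Augment Hall→C3→StairA→Lobby→Exit: bottleneck 4, flow now 11.
No augmenting path remains; maximum flow = 11.
By max-flow min-cut, the minimum cut capacity equals the max flow.
In the residual graph, reachable from Hall: {Hall, C1, C5}.
Min-cut edges: Hall→StairA (3), Hall→C3 (4), C5→Exit (4); capacity 3 + 4 + 4 = 11.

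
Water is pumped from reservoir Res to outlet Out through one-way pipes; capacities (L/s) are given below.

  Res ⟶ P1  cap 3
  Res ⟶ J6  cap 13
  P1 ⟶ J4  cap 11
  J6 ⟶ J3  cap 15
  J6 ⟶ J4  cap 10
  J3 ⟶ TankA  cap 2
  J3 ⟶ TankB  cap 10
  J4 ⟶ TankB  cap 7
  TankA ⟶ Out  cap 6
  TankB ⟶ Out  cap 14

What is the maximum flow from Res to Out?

Augment Res→P1→J4→TankB→Out: bottleneck 3, flow now 3.
Augment Res→J6→J3→TankA→Out: bottleneck 2, flow now 5.
Augment Res→J6→J3→TankB→Out: bottleneck 10, flow now 15.
Augment Res→J6→J4→TankB→Out: bottleneck 1, flow now 16.
No augmenting path remains; maximum flow = 16.
In the residual graph, reachable from Res: {Res}.
Min-cut edges: Res→P1 (3), Res→J6 (13); capacity 3 + 13 = 16.
This cut is saturated, so no flow can exceed 16.

16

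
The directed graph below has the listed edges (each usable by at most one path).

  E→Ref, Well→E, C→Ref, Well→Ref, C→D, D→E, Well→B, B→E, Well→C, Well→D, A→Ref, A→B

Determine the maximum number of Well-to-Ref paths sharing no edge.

3

Assign every edge capacity 1; by Menger, the answer equals the max flow.
Path Well→Ref (+1); total 1.
Path Well→C→Ref (+1); total 2.
Path Well→E→Ref (+1); total 3.
No residual Well→Ref path; max flow = 3.
Certifying cut of size 3: {E→Ref, Well→C, Well→Ref}.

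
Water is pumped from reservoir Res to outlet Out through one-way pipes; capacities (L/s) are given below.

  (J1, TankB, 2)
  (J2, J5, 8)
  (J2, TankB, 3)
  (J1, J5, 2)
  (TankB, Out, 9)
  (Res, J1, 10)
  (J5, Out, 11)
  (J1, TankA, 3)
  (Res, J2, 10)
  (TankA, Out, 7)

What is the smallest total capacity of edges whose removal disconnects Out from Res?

Augment Res→J1→TankA→Out: bottleneck 3, flow now 3.
Augment Res→J1→TankB→Out: bottleneck 2, flow now 5.
Augment Res→J1→J5→Out: bottleneck 2, flow now 7.
Augment Res→J2→TankB→Out: bottleneck 3, flow now 10.
Augment Res→J2→J5→Out: bottleneck 7, flow now 17.
No augmenting path remains; maximum flow = 17.
By max-flow min-cut, the minimum cut capacity equals the max flow.
In the residual graph, reachable from Res: {Res, J1}.
Min-cut edges: Res→J2 (10), J1→TankA (3), J1→TankB (2), J1→J5 (2); capacity 10 + 3 + 2 + 2 = 17.

17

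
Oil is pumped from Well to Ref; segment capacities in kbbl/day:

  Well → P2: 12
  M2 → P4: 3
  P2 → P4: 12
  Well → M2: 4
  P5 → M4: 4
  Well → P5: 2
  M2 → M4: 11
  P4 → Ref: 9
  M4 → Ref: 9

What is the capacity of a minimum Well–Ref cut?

Augment Well→P5→M4→Ref: bottleneck 2, flow now 2.
Augment Well→P2→P4→Ref: bottleneck 9, flow now 11.
Augment Well→M2→M4→Ref: bottleneck 4, flow now 15.
No augmenting path remains; maximum flow = 15.
By max-flow min-cut, the minimum cut capacity equals the max flow.
In the residual graph, reachable from Well: {Well, P2, P4}.
Min-cut edges: Well→P5 (2), Well→M2 (4), P4→Ref (9); capacity 2 + 4 + 9 = 15.

15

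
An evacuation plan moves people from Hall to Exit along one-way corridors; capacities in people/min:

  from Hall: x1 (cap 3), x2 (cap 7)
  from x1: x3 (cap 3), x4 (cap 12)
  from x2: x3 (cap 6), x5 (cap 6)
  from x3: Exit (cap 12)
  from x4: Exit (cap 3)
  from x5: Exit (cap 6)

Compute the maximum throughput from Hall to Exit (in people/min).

Augment Hall→x1→x3→Exit: bottleneck 3, flow now 3.
Augment Hall→x2→x3→Exit: bottleneck 6, flow now 9.
Augment Hall→x2→x5→Exit: bottleneck 1, flow now 10.
No augmenting path remains; maximum flow = 10.
In the residual graph, reachable from Hall: {Hall}.
Min-cut edges: Hall→x1 (3), Hall→x2 (7); capacity 3 + 7 = 10.
This cut is saturated, so no flow can exceed 10.

10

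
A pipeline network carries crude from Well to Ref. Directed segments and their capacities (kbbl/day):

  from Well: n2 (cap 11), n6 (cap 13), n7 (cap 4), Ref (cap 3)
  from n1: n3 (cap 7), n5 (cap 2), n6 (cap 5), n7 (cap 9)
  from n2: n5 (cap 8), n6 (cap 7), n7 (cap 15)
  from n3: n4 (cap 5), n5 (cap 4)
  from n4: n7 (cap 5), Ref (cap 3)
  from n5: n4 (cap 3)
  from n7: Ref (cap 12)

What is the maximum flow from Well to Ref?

Augment Well→Ref: bottleneck 3, flow now 3.
Augment Well→n7→Ref: bottleneck 4, flow now 7.
Augment Well→n2→n7→Ref: bottleneck 8, flow now 15.
Augment Well→n2→n5→n4→Ref: bottleneck 3, flow now 18.
No augmenting path remains; maximum flow = 18.
In the residual graph, reachable from Well: {Well, n6}.
Min-cut edges: Well→n2 (11), Well→n7 (4), Well→Ref (3); capacity 11 + 4 + 3 = 18.
This cut is saturated, so no flow can exceed 18.

18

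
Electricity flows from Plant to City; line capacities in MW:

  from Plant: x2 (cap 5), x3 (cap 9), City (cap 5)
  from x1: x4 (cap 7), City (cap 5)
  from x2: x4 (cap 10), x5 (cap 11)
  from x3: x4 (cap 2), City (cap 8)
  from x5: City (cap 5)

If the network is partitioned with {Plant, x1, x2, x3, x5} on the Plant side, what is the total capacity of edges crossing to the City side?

42

Edges leaving {Plant, x1, x2, x3, x5}: Plant→City (5), x1→x4 (7), x1→City (5), x2→x4 (10), x3→x4 (2), x3→City (8), x5→City (5).
Cut capacity = 5 + 7 + 5 + 10 + 2 + 8 + 5 = 42.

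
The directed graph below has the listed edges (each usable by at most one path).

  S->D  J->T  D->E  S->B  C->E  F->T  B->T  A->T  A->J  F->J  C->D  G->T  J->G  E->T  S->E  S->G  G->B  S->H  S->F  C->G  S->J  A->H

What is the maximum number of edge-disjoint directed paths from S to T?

5

Assign every edge capacity 1; by Menger, the answer equals the max flow.
Path S→B→T (+1); total 1.
Path S→E→T (+1); total 2.
Path S→F→T (+1); total 3.
Path S→G→T (+1); total 4.
Path S→J→T (+1); total 5.
No residual S→T path; max flow = 5.
Certifying cut of size 5: {E→T, S→B, S→F, S→G, S→J}.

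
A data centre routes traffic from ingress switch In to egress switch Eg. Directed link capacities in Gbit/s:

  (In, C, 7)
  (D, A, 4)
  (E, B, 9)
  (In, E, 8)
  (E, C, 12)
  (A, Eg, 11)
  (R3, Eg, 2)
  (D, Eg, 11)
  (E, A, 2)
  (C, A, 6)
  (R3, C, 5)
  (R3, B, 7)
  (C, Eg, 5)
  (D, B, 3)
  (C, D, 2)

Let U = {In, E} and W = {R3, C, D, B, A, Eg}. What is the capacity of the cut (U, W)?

30

Edges leaving {In, E}: In→C (7), E→C (12), E→B (9), E→A (2).
Cut capacity = 7 + 12 + 9 + 2 = 30.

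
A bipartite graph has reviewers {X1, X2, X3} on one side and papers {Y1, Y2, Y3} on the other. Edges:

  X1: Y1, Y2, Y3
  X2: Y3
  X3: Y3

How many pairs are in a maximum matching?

Unit-capacity flow: source→left, listed edges, right→sink; max matching = max flow.
Augmenting path X1→Y1 (+1); matched 1.
Augmenting path X2→Y3 (+1); matched 2.
No augmenting path remains; maximum matching = 2.
König certificate: {X1, Y3} is a vertex cover of size 2 (every listed pair touches it), so no matching can be larger.

2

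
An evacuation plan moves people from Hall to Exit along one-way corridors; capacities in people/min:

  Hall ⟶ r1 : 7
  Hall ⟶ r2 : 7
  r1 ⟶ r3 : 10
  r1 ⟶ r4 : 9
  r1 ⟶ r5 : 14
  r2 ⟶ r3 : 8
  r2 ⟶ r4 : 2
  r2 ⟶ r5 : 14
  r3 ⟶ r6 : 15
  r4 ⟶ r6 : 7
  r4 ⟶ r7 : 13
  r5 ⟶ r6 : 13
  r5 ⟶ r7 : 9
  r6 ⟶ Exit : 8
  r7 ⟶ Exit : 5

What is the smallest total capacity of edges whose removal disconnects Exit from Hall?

13

Augment Hall→r1→r3→r6→Exit: bottleneck 7, flow now 7.
Augment Hall→r2→r3→r6→Exit: bottleneck 1, flow now 8.
Augment Hall→r2→r4→r7→Exit: bottleneck 2, flow now 10.
Augment Hall→r2→r5→r7→Exit: bottleneck 3, flow now 13.
No augmenting path remains; maximum flow = 13.
By max-flow min-cut, the minimum cut capacity equals the max flow.
In the residual graph, reachable from Hall: {Hall, r1, r2, r3, r4, r5, r6, r7}.
Min-cut edges: r6→Exit (8), r7→Exit (5); capacity 8 + 5 = 13.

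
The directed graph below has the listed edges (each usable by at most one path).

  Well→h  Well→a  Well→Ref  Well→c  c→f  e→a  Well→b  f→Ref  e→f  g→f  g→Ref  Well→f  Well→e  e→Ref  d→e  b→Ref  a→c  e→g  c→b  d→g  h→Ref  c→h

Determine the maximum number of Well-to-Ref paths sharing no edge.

5

Assign every edge capacity 1; by Menger, the answer equals the max flow.
Path Well→Ref (+1); total 1.
Path Well→b→Ref (+1); total 2.
Path Well→e→Ref (+1); total 3.
Path Well→f→Ref (+1); total 4.
Path Well→h→Ref (+1); total 5.
No residual Well→Ref path; max flow = 5.
Certifying cut of size 5: {Well→Ref, Well→e, b→Ref, f→Ref, h→Ref}.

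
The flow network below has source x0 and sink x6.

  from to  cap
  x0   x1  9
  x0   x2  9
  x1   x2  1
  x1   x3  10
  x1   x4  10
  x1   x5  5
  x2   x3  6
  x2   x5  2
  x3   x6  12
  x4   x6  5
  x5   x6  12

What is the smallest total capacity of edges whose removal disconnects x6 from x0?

17

Augment x0→x1→x3→x6: bottleneck 9, flow now 9.
Augment x0→x2→x3→x6: bottleneck 3, flow now 12.
Augment x0→x2→x5→x6: bottleneck 2, flow now 14.
Augment x0→x2→x3→x1→x4→x6: bottleneck 3, flow now 17. (uses reverse residual edge)
No augmenting path remains; maximum flow = 17.
By max-flow min-cut, the minimum cut capacity equals the max flow.
In the residual graph, reachable from x0: {x0, x2}.
Min-cut edges: x0→x1 (9), x2→x3 (6), x2→x5 (2); capacity 9 + 6 + 2 = 17.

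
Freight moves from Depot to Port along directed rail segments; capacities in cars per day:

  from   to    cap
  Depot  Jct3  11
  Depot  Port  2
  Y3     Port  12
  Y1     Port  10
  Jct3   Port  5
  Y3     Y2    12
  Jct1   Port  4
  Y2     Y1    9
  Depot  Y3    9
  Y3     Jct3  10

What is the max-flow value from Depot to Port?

Augment Depot→Port: bottleneck 2, flow now 2.
Augment Depot→Y3→Port: bottleneck 9, flow now 11.
Augment Depot→Jct3→Port: bottleneck 5, flow now 16.
No augmenting path remains; maximum flow = 16.
In the residual graph, reachable from Depot: {Depot, Jct3}.
Min-cut edges: Depot→Y3 (9), Depot→Port (2), Jct3→Port (5); capacity 9 + 2 + 5 = 16.
This cut is saturated, so no flow can exceed 16.

16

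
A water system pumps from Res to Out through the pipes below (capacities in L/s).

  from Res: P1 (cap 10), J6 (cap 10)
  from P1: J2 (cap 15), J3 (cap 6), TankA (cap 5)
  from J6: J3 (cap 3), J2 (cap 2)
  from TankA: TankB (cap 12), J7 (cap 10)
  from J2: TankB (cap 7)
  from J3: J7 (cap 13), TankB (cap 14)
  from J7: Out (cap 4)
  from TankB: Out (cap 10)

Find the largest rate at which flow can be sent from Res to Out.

Augment Res→P1→TankA→J7→Out: bottleneck 4, flow now 4.
Augment Res→P1→TankA→TankB→Out: bottleneck 1, flow now 5.
Augment Res→P1→J2→TankB→Out: bottleneck 5, flow now 10.
Augment Res→J6→J2→TankB→Out: bottleneck 2, flow now 12.
Augment Res→J6→J3→TankB→Out: bottleneck 2, flow now 14.
No augmenting path remains; maximum flow = 14.
In the residual graph, reachable from Res: {Res, P1, J6, TankA, J2, J3, J7, TankB}.
Min-cut edges: J7→Out (4), TankB→Out (10); capacity 4 + 10 = 14.
This cut is saturated, so no flow can exceed 14.

14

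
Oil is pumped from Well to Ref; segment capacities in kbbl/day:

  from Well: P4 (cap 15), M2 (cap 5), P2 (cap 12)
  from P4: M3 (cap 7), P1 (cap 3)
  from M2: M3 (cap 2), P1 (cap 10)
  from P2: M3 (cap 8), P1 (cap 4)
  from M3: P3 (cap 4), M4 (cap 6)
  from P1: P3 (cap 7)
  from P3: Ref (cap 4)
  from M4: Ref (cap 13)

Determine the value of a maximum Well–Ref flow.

Augment Well→P4→M3→P3→Ref: bottleneck 4, flow now 4.
Augment Well→P4→M3→M4→Ref: bottleneck 3, flow now 7.
Augment Well→M2→M3→M4→Ref: bottleneck 2, flow now 9.
Augment Well→P2→M3→M4→Ref: bottleneck 1, flow now 10.
No augmenting path remains; maximum flow = 10.
In the residual graph, reachable from Well: {Well, P4, M2, P2, M3, P1, P3}.
Min-cut edges: M3→M4 (6), P3→Ref (4); capacity 6 + 4 = 10.
This cut is saturated, so no flow can exceed 10.

10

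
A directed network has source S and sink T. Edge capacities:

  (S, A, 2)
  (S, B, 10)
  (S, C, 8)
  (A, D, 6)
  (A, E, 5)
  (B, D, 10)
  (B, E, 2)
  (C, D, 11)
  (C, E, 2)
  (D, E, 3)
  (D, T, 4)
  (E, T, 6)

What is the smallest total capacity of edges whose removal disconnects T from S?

Augment S→A→D→T: bottleneck 2, flow now 2.
Augment S→B→D→T: bottleneck 2, flow now 4.
Augment S→B→E→T: bottleneck 2, flow now 6.
Augment S→C→E→T: bottleneck 2, flow now 8.
Augment S→B→D→E→T: bottleneck 2, flow now 10.
No augmenting path remains; maximum flow = 10.
By max-flow min-cut, the minimum cut capacity equals the max flow.
In the residual graph, reachable from S: {S, A, B, C, D, E}.
Min-cut edges: D→T (4), E→T (6); capacity 4 + 6 = 10.

10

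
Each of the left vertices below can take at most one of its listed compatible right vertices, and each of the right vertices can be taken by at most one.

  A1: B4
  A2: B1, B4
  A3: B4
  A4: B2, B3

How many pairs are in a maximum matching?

3

Unit-capacity flow: source→left, listed edges, right→sink; max matching = max flow.
Augmenting path A1→B4 (+1); matched 1.
Augmenting path A2→B1 (+1); matched 2.
Augmenting path A4→B2 (+1); matched 3.
No augmenting path remains; maximum matching = 3.
König certificate: {A2, A4, B4} is a vertex cover of size 3 (every listed pair touches it), so no matching can be larger.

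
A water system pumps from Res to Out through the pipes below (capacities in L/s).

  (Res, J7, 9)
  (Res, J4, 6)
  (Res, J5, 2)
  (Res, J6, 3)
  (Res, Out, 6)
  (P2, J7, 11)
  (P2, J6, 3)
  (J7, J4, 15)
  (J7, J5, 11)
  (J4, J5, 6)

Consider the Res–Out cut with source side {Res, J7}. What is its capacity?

Edges leaving {Res, J7}: Res→J4 (6), Res→J5 (2), Res→J6 (3), Res→Out (6), J7→J4 (15), J7→J5 (11).
Cut capacity = 6 + 2 + 3 + 6 + 15 + 11 = 43.

43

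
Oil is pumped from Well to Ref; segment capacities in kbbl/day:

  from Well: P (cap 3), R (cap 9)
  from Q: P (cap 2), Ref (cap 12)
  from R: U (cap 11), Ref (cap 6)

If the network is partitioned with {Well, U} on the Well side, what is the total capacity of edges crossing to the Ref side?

Edges leaving {Well, U}: Well→P (3), Well→R (9).
Cut capacity = 3 + 9 = 12.

12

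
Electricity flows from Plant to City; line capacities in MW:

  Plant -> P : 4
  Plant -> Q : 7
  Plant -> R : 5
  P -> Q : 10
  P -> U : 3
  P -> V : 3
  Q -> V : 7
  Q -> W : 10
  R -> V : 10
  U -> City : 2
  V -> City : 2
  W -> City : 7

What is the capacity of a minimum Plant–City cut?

Augment Plant→P→U→City: bottleneck 2, flow now 2.
Augment Plant→P→V→City: bottleneck 2, flow now 4.
Augment Plant→Q→W→City: bottleneck 7, flow now 11.
No augmenting path remains; maximum flow = 11.
By max-flow min-cut, the minimum cut capacity equals the max flow.
In the residual graph, reachable from Plant: {Plant, P, Q, R, U, V, W}.
Min-cut edges: U→City (2), V→City (2), W→City (7); capacity 2 + 2 + 7 = 11.

11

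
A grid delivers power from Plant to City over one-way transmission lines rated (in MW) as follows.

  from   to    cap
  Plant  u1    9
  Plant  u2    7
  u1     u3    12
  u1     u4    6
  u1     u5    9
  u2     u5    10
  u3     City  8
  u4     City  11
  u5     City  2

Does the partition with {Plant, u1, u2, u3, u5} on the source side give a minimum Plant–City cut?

Given cut capacity: 6 + 8 + 2 = 16.
Augment Plant→u1→u3→City: bottleneck 8, flow now 8.
Augment Plant→u1→u4→City: bottleneck 1, flow now 9.
Augment Plant→u2→u5→City: bottleneck 2, flow now 11.
No augmenting path remains; maximum flow = 11.
In the residual graph, reachable from Plant: {Plant, u2, u5}.
Min-cut edges: Plant→u1 (9), u5→City (2); capacity 9 + 2 = 11.
Cut capacity 16 exceeds the max flow 11, so it is not minimum.

No — its capacity is 16, but the minimum cut has capacity 11.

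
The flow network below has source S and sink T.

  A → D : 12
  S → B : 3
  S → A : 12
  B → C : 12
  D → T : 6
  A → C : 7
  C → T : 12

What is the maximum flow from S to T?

Augment S→A→C→T: bottleneck 7, flow now 7.
Augment S→A→D→T: bottleneck 5, flow now 12.
Augment S→B→C→T: bottleneck 3, flow now 15.
No augmenting path remains; maximum flow = 15.
In the residual graph, reachable from S: {S}.
Min-cut edges: S→A (12), S→B (3); capacity 12 + 3 = 15.
This cut is saturated, so no flow can exceed 15.

15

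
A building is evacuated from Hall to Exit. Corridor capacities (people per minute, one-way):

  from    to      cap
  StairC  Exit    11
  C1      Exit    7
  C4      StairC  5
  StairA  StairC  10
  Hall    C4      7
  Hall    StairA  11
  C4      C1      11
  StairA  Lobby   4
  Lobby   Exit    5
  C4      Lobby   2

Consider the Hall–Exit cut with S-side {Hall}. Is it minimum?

Yes — it is a minimum cut (capacity 18).

Given cut capacity: 11 + 7 = 18.
Augment Hall→StairA→StairC→Exit: bottleneck 10, flow now 10.
Augment Hall→StairA→Lobby→Exit: bottleneck 1, flow now 11.
Augment Hall→C4→StairC→Exit: bottleneck 1, flow now 12.
Augment Hall→C4→C1→Exit: bottleneck 6, flow now 18.
No augmenting path remains; maximum flow = 18.
Cut capacity 18 equals the max flow, so it is a minimum cut.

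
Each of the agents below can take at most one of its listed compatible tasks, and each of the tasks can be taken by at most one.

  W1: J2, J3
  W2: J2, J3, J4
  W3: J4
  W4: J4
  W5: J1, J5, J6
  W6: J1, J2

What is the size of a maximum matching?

5

Unit-capacity flow: source→left, listed edges, right→sink; max matching = max flow.
Augmenting path W1→J2 (+1); matched 1.
Augmenting path W2→J3 (+1); matched 2.
Augmenting path W3→J4 (+1); matched 3.
Augmenting path W5→J1 (+1); matched 4.
Augmenting path W6→J1→W5→J5 (+1); matched 5.
No augmenting path remains; maximum matching = 5.
König certificate: {W1, W2, W5, W6, J4} is a vertex cover of size 5 (every listed pair touches it), so no matching can be larger.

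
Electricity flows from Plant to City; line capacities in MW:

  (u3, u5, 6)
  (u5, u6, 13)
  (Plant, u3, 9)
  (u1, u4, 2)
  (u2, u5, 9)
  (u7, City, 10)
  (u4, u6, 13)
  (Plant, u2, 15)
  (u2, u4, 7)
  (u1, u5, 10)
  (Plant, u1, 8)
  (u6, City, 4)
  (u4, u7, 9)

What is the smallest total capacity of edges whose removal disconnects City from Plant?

13

Augment Plant→u1→u4→u6→City: bottleneck 2, flow now 2.
Augment Plant→u1→u5→u6→City: bottleneck 2, flow now 4.
Augment Plant→u2→u4→u7→City: bottleneck 7, flow now 11.
Augment Plant→u1→u5→u6→u4→u7→City: bottleneck 2, flow now 13. (uses reverse residual edge)
No augmenting path remains; maximum flow = 13.
By max-flow min-cut, the minimum cut capacity equals the max flow.
In the residual graph, reachable from Plant: {Plant, u1, u2, u3, u5, u6}.
Min-cut edges: u1→u4 (2), u2→u4 (7), u6→City (4); capacity 2 + 7 + 4 = 13.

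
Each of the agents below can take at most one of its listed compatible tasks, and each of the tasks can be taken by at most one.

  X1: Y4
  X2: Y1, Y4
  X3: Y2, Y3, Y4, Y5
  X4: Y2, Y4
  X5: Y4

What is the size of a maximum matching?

Unit-capacity flow: source→left, listed edges, right→sink; max matching = max flow.
Augmenting path X1→Y4 (+1); matched 1.
Augmenting path X2→Y1 (+1); matched 2.
Augmenting path X3→Y2 (+1); matched 3.
Augmenting path X4→Y2→X3→Y3 (+1); matched 4.
No augmenting path remains; maximum matching = 4.
König certificate: {X2, X3, X4, Y4} is a vertex cover of size 4 (every listed pair touches it), so no matching can be larger.

4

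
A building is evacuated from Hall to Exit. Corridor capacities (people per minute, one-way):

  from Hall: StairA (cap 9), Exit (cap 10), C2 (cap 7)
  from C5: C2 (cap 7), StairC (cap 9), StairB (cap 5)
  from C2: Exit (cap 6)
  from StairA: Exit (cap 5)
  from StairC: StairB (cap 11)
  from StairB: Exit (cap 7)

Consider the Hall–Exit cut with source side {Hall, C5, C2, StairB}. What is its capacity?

Edges leaving {Hall, C5, C2, StairB}: Hall→StairA (9), Hall→Exit (10), C5→StairC (9), C2→Exit (6), StairB→Exit (7).
Cut capacity = 9 + 10 + 9 + 6 + 7 = 41.

41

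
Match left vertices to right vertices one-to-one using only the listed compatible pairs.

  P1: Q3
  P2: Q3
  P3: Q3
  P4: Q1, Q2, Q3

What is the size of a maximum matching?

2

Unit-capacity flow: source→left, listed edges, right→sink; max matching = max flow.
Augmenting path P1→Q3 (+1); matched 1.
Augmenting path P4→Q1 (+1); matched 2.
No augmenting path remains; maximum matching = 2.
König certificate: {P4, Q3} is a vertex cover of size 2 (every listed pair touches it), so no matching can be larger.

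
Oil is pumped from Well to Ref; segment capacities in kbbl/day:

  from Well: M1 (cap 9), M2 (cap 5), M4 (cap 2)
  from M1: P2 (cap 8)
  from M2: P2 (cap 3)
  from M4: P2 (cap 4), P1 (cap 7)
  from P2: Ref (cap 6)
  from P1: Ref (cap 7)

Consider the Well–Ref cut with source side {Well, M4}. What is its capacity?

25

Edges leaving {Well, M4}: Well→M1 (9), Well→M2 (5), M4→P2 (4), M4→P1 (7).
Cut capacity = 9 + 5 + 4 + 7 = 25.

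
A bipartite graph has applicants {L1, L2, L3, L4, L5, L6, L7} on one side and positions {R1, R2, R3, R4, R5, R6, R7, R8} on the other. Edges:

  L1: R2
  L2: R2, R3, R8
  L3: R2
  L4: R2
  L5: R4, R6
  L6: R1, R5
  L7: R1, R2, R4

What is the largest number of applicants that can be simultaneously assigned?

Unit-capacity flow: source→left, listed edges, right→sink; max matching = max flow.
Augmenting path L1→R2 (+1); matched 1.
Augmenting path L2→R3 (+1); matched 2.
Augmenting path L5→R4 (+1); matched 3.
Augmenting path L6→R1 (+1); matched 4.
Augmenting path L7→R1→L6→R5 (+1); matched 5.
No augmenting path remains; maximum matching = 5.
König certificate: {L2, L5, L6, L7, R2} is a vertex cover of size 5 (every listed pair touches it), so no matching can be larger.

5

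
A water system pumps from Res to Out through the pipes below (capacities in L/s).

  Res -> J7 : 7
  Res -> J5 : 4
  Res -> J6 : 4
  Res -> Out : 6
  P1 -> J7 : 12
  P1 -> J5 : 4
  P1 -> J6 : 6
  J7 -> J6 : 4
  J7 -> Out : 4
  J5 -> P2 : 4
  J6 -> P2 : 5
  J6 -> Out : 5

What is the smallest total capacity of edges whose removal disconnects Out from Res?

15

Augment Res→Out: bottleneck 6, flow now 6.
Augment Res→J7→Out: bottleneck 4, flow now 10.
Augment Res→J6→Out: bottleneck 4, flow now 14.
Augment Res→J7→J6→Out: bottleneck 1, flow now 15.
No augmenting path remains; maximum flow = 15.
By max-flow min-cut, the minimum cut capacity equals the max flow.
In the residual graph, reachable from Res: {Res, J7, J5, J6, P2}.
Min-cut edges: Res→Out (6), J7→Out (4), J6→Out (5); capacity 6 + 4 + 5 = 15.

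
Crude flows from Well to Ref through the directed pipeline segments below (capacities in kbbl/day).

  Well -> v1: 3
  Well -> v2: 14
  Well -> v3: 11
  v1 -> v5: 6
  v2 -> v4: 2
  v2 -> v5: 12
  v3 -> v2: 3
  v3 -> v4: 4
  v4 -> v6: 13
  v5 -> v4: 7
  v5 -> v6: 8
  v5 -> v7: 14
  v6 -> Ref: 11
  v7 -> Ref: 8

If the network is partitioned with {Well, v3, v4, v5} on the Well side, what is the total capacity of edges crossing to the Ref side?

55

Edges leaving {Well, v3, v4, v5}: Well→v1 (3), Well→v2 (14), v3→v2 (3), v4→v6 (13), v5→v6 (8), v5→v7 (14).
Cut capacity = 3 + 14 + 3 + 13 + 8 + 14 = 55.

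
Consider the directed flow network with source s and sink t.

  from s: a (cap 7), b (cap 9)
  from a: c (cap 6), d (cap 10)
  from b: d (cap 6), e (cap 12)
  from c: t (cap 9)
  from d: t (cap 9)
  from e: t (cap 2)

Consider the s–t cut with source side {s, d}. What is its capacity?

Edges leaving {s, d}: s→a (7), s→b (9), d→t (9).
Cut capacity = 7 + 9 + 9 = 25.

25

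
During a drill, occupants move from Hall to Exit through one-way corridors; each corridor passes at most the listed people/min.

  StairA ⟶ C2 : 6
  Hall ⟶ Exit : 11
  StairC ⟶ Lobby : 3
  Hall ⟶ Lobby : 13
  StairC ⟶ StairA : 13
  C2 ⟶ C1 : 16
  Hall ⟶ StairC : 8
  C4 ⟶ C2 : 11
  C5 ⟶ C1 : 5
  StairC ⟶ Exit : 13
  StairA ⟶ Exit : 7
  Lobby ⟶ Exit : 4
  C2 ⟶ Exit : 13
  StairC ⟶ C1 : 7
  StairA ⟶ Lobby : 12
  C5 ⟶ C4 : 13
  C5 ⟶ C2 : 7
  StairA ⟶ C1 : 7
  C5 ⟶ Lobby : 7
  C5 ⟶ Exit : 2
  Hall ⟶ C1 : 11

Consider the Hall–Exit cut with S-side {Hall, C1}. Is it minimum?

No — its capacity is 32, but the minimum cut has capacity 23.

Given cut capacity: 8 + 13 + 11 = 32.
Augment Hall→Exit: bottleneck 11, flow now 11.
Augment Hall→StairC→Exit: bottleneck 8, flow now 19.
Augment Hall→Lobby→Exit: bottleneck 4, flow now 23.
No augmenting path remains; maximum flow = 23.
In the residual graph, reachable from Hall: {Hall, Lobby, C1}.
Min-cut edges: Hall→StairC (8), Hall→Exit (11), Lobby→Exit (4); capacity 8 + 11 + 4 = 23.
Cut capacity 32 exceeds the max flow 23, so it is not minimum.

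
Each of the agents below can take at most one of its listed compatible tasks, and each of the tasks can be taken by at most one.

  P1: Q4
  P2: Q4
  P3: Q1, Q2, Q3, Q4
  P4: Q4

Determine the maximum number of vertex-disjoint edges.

2

Unit-capacity flow: source→left, listed edges, right→sink; max matching = max flow.
Augmenting path P1→Q4 (+1); matched 1.
Augmenting path P3→Q1 (+1); matched 2.
No augmenting path remains; maximum matching = 2.
König certificate: {P3, Q4} is a vertex cover of size 2 (every listed pair touches it), so no matching can be larger.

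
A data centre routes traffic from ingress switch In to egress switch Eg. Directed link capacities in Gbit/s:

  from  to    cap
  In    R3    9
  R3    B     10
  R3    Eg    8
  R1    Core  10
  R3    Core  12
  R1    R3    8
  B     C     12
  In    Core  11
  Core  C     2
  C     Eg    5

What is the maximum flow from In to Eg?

11

Augment In→R3→Eg: bottleneck 8, flow now 8.
Augment In→Core→C→Eg: bottleneck 2, flow now 10.
Augment In→R3→B→C→Eg: bottleneck 1, flow now 11.
No augmenting path remains; maximum flow = 11.
In the residual graph, reachable from In: {In, Core}.
Min-cut edges: In→R3 (9), Core→C (2); capacity 9 + 2 = 11.
This cut is saturated, so no flow can exceed 11.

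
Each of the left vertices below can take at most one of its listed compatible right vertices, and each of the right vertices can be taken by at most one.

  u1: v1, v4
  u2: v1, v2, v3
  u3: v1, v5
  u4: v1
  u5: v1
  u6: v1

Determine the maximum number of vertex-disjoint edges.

4

Unit-capacity flow: source→left, listed edges, right→sink; max matching = max flow.
Augmenting path u1→v1 (+1); matched 1.
Augmenting path u2→v2 (+1); matched 2.
Augmenting path u3→v5 (+1); matched 3.
Augmenting path u4→v1→u1→v4 (+1); matched 4.
No augmenting path remains; maximum matching = 4.
König certificate: {u1, u2, u3, v1} is a vertex cover of size 4 (every listed pair touches it), so no matching can be larger.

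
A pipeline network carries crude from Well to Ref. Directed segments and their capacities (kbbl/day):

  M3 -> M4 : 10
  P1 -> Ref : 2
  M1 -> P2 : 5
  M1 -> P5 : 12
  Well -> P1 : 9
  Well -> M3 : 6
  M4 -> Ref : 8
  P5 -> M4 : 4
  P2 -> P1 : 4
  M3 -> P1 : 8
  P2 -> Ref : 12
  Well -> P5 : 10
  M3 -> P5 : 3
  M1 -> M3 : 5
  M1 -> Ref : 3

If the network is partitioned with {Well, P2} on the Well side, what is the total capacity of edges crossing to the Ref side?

Edges leaving {Well, P2}: Well→M3 (6), Well→P5 (10), Well→P1 (9), P2→P1 (4), P2→Ref (12).
Cut capacity = 6 + 10 + 9 + 4 + 12 = 41.

41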